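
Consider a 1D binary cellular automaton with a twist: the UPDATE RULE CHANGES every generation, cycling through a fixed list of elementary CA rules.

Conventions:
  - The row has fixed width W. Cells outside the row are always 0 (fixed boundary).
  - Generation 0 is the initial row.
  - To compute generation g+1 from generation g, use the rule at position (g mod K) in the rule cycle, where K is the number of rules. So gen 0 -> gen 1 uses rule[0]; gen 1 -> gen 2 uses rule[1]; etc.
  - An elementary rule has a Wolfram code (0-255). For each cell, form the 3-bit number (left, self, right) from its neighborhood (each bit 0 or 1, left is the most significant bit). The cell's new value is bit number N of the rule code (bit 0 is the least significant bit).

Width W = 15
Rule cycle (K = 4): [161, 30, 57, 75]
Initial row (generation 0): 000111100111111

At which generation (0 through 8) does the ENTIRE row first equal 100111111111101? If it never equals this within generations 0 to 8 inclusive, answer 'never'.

Answer: never

Derivation:
Gen 0: 000111100111111
Gen 1 (rule 161): 110011000011110
Gen 2 (rule 30): 101110100110001
Gen 3 (rule 57): 011001010101100
Gen 4 (rule 75): 111010000001101
Gen 5 (rule 161): 010100111100010
Gen 6 (rule 30): 110111100010111
Gen 7 (rule 57): 101100011001100
Gen 8 (rule 75): 001101111011101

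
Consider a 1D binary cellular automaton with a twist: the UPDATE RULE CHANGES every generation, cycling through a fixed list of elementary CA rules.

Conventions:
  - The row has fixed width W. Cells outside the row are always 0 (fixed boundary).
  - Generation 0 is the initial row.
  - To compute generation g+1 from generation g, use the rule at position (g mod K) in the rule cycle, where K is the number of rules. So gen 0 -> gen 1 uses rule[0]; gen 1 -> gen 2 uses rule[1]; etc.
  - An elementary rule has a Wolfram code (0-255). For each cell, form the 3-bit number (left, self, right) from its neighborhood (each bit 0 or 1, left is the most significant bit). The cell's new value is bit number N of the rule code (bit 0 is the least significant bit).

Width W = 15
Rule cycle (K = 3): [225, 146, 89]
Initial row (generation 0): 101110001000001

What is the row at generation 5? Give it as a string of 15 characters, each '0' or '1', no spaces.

Gen 0: 101110001000001
Gen 1 (rule 225): 010110100011100
Gen 2 (rule 146): 100000010101010
Gen 3 (rule 89): 011111000000001
Gen 4 (rule 225): 001111011111100
Gen 5 (rule 146): 010110001111010

Answer: 010110001111010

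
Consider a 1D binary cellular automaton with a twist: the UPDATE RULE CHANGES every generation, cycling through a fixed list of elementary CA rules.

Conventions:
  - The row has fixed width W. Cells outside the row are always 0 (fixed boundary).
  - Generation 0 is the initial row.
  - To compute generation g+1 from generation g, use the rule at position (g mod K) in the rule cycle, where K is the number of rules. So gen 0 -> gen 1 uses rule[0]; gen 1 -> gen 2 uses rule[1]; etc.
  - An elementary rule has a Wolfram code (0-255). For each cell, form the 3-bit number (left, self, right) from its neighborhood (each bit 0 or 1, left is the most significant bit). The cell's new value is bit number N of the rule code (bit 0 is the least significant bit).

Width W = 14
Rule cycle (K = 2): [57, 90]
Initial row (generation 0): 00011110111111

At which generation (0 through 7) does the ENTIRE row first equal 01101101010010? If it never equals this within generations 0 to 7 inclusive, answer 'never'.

Gen 0: 00011110111111
Gen 1 (rule 57): 11010001100000
Gen 2 (rule 90): 11001011110000
Gen 3 (rule 57): 10100110001111
Gen 4 (rule 90): 00011111011001
Gen 5 (rule 57): 11010000110100
Gen 6 (rule 90): 11001001110010
Gen 7 (rule 57): 10100101001001

Answer: never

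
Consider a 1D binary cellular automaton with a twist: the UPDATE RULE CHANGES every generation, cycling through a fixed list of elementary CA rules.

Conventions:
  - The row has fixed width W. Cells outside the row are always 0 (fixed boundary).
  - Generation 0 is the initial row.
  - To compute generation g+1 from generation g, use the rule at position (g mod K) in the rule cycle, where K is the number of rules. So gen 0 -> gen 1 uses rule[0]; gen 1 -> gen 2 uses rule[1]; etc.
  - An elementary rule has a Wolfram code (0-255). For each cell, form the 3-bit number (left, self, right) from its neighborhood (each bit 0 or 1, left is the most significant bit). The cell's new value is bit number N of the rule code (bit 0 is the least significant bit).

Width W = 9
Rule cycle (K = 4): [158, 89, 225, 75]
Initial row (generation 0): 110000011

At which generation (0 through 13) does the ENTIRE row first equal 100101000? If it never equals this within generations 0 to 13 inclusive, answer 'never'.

Gen 0: 110000011
Gen 1 (rule 158): 101000110
Gen 2 (rule 89): 000110111
Gen 3 (rule 225): 110011011
Gen 4 (rule 75): 110111011
Gen 5 (rule 158): 100110010
Gen 6 (rule 89): 010111001
Gen 7 (rule 225): 001011000
Gen 8 (rule 75): 110011011
Gen 9 (rule 158): 101110010
Gen 10 (rule 89): 001011001
Gen 11 (rule 225): 100101000
Gen 12 (rule 75): 001000011
Gen 13 (rule 158): 011100110

Answer: 11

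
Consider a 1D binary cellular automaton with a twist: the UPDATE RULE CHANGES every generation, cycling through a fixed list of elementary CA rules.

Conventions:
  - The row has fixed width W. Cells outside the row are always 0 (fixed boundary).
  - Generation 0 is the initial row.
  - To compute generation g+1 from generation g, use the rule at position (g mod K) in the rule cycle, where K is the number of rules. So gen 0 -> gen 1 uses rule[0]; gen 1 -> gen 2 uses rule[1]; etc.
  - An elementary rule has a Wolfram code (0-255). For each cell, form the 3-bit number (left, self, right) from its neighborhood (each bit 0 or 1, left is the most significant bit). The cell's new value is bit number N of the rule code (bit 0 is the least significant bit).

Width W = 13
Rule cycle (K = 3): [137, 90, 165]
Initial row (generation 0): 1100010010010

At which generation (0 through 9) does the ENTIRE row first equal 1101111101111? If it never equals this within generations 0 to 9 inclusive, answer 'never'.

Answer: never

Derivation:
Gen 0: 1100010010010
Gen 1 (rule 137): 1001000000000
Gen 2 (rule 90): 0110100000000
Gen 3 (rule 165): 0001101111111
Gen 4 (rule 137): 1101001111110
Gen 5 (rule 90): 1100111000011
Gen 6 (rule 165): 0000010011000
Gen 7 (rule 137): 1111000010011
Gen 8 (rule 90): 1001100101111
Gen 9 (rule 165): 1000000110110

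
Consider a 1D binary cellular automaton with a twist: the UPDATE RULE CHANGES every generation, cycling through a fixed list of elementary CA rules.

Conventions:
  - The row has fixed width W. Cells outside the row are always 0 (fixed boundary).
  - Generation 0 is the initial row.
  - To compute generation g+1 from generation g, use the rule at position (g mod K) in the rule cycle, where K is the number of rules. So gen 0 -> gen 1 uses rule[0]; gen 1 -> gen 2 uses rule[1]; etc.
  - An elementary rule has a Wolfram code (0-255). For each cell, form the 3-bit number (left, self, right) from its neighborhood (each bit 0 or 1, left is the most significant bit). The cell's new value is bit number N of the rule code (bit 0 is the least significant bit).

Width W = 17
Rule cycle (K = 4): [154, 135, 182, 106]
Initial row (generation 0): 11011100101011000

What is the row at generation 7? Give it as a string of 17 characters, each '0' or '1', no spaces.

Gen 0: 11011100101011000
Gen 1 (rule 154): 10011011000010100
Gen 2 (rule 135): 10100000011110101
Gen 3 (rule 182): 11110000101101111
Gen 4 (rule 106): 10010001011111001
Gen 5 (rule 154): 01101010011110110
Gen 6 (rule 135): 10001010101100000
Gen 7 (rule 182): 11011111110010000

Answer: 11011111110010000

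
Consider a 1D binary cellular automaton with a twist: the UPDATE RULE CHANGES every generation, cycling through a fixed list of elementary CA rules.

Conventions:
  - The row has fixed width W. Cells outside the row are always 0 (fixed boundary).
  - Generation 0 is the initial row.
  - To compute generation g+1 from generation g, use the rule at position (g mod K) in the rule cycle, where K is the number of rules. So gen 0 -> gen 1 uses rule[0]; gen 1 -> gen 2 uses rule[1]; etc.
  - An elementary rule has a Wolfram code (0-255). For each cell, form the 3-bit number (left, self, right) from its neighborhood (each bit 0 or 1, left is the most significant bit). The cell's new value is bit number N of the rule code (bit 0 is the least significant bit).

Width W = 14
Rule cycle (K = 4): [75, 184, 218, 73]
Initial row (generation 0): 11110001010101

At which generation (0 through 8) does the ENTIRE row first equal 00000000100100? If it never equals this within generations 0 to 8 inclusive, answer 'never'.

Answer: never

Derivation:
Gen 0: 11110001010101
Gen 1 (rule 75): 10010110000000
Gen 2 (rule 184): 01001101000000
Gen 3 (rule 218): 10111100100000
Gen 4 (rule 73): 00100100001111
Gen 5 (rule 75): 11001001111001
Gen 6 (rule 184): 10100101110100
Gen 7 (rule 218): 00011001110010
Gen 8 (rule 73): 11011001010000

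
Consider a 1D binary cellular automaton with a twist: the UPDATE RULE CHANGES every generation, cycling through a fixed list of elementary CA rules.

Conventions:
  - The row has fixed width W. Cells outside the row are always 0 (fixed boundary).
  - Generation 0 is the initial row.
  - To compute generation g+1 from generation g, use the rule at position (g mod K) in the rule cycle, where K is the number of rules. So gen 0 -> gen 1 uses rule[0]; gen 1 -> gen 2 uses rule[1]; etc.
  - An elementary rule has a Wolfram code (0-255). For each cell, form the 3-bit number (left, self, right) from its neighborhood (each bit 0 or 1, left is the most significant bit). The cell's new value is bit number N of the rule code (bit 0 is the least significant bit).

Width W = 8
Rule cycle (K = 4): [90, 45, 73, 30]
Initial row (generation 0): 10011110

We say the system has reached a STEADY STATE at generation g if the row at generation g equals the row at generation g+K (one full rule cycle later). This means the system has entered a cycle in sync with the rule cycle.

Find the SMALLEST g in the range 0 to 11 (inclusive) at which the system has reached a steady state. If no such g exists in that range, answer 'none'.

Answer: 2

Derivation:
Gen 0: 10011110
Gen 1 (rule 90): 01110011
Gen 2 (rule 45): 01000010
Gen 3 (rule 73): 00011000
Gen 4 (rule 30): 00110100
Gen 5 (rule 90): 01110010
Gen 6 (rule 45): 01000010
Gen 7 (rule 73): 00011000
Gen 8 (rule 30): 00110100
Gen 9 (rule 90): 01110010
Gen 10 (rule 45): 01000010
Gen 11 (rule 73): 00011000
Gen 12 (rule 30): 00110100
Gen 13 (rule 90): 01110010
Gen 14 (rule 45): 01000010
Gen 15 (rule 73): 00011000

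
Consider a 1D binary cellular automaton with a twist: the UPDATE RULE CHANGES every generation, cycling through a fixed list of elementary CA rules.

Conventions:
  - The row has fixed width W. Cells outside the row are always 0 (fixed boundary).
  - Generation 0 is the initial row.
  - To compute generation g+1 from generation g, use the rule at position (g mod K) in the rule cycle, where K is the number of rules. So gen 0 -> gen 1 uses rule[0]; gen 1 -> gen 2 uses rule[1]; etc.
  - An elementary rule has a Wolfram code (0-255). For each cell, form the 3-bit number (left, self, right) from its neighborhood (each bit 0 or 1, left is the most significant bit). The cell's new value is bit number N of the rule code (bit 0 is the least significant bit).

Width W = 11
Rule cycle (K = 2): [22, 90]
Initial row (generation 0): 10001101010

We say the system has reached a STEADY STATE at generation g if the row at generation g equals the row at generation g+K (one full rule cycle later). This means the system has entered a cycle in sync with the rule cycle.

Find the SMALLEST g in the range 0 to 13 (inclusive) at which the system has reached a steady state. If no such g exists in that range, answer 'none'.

Answer: 9

Derivation:
Gen 0: 10001101010
Gen 1 (rule 22): 11010001011
Gen 2 (rule 90): 11001010011
Gen 3 (rule 22): 00111011100
Gen 4 (rule 90): 01101010110
Gen 5 (rule 22): 10001010001
Gen 6 (rule 90): 01010001010
Gen 7 (rule 22): 11011011011
Gen 8 (rule 90): 11011011011
Gen 9 (rule 22): 00000000000
Gen 10 (rule 90): 00000000000
Gen 11 (rule 22): 00000000000
Gen 12 (rule 90): 00000000000
Gen 13 (rule 22): 00000000000
Gen 14 (rule 90): 00000000000
Gen 15 (rule 22): 00000000000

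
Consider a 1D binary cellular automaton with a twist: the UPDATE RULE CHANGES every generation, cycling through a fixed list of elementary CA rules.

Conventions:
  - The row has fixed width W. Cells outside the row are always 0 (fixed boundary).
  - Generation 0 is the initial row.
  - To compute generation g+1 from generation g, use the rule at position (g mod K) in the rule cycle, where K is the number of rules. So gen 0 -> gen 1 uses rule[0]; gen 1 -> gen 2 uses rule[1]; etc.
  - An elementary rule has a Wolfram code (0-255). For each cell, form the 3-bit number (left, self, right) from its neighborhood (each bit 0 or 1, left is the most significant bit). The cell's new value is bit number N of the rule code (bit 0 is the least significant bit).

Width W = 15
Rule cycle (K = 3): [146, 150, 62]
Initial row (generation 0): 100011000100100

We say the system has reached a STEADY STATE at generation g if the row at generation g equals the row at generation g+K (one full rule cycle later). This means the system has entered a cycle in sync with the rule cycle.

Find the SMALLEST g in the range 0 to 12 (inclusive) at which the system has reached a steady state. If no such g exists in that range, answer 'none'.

Gen 0: 100011000100100
Gen 1 (rule 146): 010100101011010
Gen 2 (rule 150): 110111101000011
Gen 3 (rule 62): 101100011100110
Gen 4 (rule 146): 000010101011001
Gen 5 (rule 150): 000110101000111
Gen 6 (rule 62): 001101111101100
Gen 7 (rule 146): 010000111000010
Gen 8 (rule 150): 111001010100111
Gen 9 (rule 62): 100111111111100
Gen 10 (rule 146): 011011111111010
Gen 11 (rule 150): 100001111110011
Gen 12 (rule 62): 110011000001110
Gen 13 (rule 146): 001100100010101
Gen 14 (rule 150): 010011110110101
Gen 15 (rule 62): 111110001101111

Answer: none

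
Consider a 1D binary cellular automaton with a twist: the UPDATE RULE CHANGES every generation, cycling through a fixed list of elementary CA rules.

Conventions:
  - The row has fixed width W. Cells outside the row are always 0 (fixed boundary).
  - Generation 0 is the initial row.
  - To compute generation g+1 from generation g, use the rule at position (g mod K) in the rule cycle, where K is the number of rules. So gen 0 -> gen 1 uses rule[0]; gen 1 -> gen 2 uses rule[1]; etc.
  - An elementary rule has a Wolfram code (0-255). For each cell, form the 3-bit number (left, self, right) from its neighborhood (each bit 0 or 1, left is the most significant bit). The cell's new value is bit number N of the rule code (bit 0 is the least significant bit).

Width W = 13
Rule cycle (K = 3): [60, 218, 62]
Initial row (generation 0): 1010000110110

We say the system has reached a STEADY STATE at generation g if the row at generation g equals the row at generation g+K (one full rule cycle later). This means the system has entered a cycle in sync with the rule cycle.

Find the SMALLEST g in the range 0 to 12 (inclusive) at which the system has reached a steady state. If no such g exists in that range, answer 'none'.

Gen 0: 1010000110110
Gen 1 (rule 60): 1111000101101
Gen 2 (rule 218): 1111101001100
Gen 3 (rule 62): 1000011111010
Gen 4 (rule 60): 1100010000111
Gen 5 (rule 218): 1110101001111
Gen 6 (rule 62): 1001111111000
Gen 7 (rule 60): 1101000000100
Gen 8 (rule 218): 1100100001010
Gen 9 (rule 62): 1011110011111
Gen 10 (rule 60): 1110001010000
Gen 11 (rule 218): 1111010001000
Gen 12 (rule 62): 1000111011100
Gen 13 (rule 60): 1100100110010
Gen 14 (rule 218): 1111011111101
Gen 15 (rule 62): 1000110000011

Answer: none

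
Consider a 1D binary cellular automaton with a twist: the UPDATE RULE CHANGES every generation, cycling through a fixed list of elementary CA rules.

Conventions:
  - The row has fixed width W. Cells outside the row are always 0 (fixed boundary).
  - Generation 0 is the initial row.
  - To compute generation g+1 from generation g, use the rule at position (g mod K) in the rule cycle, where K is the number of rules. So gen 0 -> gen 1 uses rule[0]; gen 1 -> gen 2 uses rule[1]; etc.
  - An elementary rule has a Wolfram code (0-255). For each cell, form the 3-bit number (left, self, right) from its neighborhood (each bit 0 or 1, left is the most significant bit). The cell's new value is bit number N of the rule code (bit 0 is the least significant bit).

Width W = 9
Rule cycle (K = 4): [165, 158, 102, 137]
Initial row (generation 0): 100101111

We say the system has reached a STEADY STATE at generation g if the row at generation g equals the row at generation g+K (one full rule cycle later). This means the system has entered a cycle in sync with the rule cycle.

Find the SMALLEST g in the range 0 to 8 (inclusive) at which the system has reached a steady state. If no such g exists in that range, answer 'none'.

Answer: none

Derivation:
Gen 0: 100101111
Gen 1 (rule 165): 100110110
Gen 2 (rule 158): 111100101
Gen 3 (rule 102): 000101111
Gen 4 (rule 137): 110001110
Gen 5 (rule 165): 000100100
Gen 6 (rule 158): 001111110
Gen 7 (rule 102): 010000010
Gen 8 (rule 137): 000111000
Gen 9 (rule 165): 110010011
Gen 10 (rule 158): 101111110
Gen 11 (rule 102): 110000010
Gen 12 (rule 137): 100111000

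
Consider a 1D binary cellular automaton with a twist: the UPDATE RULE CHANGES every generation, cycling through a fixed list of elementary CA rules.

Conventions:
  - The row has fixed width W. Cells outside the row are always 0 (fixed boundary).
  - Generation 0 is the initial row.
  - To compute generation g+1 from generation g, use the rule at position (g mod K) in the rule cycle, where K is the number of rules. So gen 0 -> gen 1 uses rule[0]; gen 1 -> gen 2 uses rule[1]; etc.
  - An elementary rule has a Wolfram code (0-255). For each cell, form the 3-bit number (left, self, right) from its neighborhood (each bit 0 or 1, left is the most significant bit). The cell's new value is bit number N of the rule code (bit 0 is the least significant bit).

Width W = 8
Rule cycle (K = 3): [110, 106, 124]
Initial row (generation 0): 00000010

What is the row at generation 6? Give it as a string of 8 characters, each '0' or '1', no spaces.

Answer: 00111001

Derivation:
Gen 0: 00000010
Gen 1 (rule 110): 00000110
Gen 2 (rule 106): 00001110
Gen 3 (rule 124): 00001011
Gen 4 (rule 110): 00011111
Gen 5 (rule 106): 00110001
Gen 6 (rule 124): 00111001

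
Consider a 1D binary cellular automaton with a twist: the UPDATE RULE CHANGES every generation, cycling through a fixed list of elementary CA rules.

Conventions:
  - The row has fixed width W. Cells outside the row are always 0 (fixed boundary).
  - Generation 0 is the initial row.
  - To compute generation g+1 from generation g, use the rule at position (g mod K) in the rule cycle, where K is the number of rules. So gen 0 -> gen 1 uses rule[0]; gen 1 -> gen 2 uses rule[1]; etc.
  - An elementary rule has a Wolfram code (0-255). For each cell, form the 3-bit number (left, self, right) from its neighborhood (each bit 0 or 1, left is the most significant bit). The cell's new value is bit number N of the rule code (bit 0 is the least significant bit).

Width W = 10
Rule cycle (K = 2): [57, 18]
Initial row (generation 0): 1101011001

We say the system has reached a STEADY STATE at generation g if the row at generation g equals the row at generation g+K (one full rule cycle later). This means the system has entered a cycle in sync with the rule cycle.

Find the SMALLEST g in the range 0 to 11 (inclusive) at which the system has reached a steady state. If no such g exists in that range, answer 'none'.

Gen 0: 1101011001
Gen 1 (rule 57): 1010110100
Gen 2 (rule 18): 0000000010
Gen 3 (rule 57): 1111111001
Gen 4 (rule 18): 0000000110
Gen 5 (rule 57): 1111110101
Gen 6 (rule 18): 0000000000
Gen 7 (rule 57): 1111111111
Gen 8 (rule 18): 0000000000
Gen 9 (rule 57): 1111111111
Gen 10 (rule 18): 0000000000
Gen 11 (rule 57): 1111111111
Gen 12 (rule 18): 0000000000
Gen 13 (rule 57): 1111111111

Answer: 6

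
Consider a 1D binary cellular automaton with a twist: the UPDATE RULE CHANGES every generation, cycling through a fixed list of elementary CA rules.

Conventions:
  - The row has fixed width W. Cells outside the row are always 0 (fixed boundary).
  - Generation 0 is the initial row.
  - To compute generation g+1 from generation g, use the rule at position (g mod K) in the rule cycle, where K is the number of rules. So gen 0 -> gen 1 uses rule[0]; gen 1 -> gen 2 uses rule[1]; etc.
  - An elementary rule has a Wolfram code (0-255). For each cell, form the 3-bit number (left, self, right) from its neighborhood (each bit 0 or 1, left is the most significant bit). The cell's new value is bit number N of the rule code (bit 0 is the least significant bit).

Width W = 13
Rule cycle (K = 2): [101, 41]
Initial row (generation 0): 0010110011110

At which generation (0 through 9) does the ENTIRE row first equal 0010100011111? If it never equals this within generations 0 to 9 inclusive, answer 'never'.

Answer: never

Derivation:
Gen 0: 0010110011110
Gen 1 (rule 101): 1011010000010
Gen 2 (rule 41): 0110100111000
Gen 3 (rule 101): 0011100001011
Gen 4 (rule 41): 1010001100110
Gen 5 (rule 101): 1110100100010
Gen 6 (rule 41): 1001000001000
Gen 7 (rule 101): 1001011101011
Gen 8 (rule 41): 0000110010110
Gen 9 (rule 101): 1110010011010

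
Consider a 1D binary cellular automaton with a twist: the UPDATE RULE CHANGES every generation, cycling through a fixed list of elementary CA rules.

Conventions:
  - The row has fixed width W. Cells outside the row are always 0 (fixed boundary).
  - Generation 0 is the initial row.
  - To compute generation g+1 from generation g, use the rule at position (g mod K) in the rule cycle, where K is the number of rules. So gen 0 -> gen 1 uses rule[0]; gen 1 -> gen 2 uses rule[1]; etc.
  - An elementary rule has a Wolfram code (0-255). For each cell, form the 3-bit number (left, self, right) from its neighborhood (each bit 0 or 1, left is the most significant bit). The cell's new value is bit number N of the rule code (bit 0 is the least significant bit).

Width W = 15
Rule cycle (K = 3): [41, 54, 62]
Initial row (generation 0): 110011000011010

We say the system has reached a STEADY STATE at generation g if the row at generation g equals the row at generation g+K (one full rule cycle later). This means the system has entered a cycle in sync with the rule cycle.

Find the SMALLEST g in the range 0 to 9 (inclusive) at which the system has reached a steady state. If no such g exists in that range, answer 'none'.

Answer: none

Derivation:
Gen 0: 110011000011010
Gen 1 (rule 41): 100010011010100
Gen 2 (rule 54): 110111100111110
Gen 3 (rule 62): 101100011100001
Gen 4 (rule 41): 011001010001100
Gen 5 (rule 54): 100111111010010
Gen 6 (rule 62): 111100000111111
Gen 7 (rule 41): 100001110100000
Gen 8 (rule 54): 110010001110000
Gen 9 (rule 62): 101111011001000
Gen 10 (rule 41): 011000110000011
Gen 11 (rule 54): 100101001000100
Gen 12 (rule 62): 111111111101110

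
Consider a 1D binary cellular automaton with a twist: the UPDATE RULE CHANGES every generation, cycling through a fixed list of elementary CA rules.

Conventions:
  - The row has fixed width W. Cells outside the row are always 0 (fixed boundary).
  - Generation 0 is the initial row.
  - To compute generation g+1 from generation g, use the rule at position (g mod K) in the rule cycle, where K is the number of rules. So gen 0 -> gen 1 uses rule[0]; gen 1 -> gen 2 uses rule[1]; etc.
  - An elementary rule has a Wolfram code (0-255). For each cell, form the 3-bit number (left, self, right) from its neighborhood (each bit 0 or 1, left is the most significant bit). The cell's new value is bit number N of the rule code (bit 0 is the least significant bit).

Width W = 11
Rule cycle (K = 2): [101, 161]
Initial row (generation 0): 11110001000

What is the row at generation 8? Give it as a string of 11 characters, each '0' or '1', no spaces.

Gen 0: 11110001000
Gen 1 (rule 101): 00010101011
Gen 2 (rule 161): 11001010100
Gen 3 (rule 101): 01001111101
Gen 4 (rule 161): 00000111010
Gen 5 (rule 101): 11110001110
Gen 6 (rule 161): 01100100100
Gen 7 (rule 101): 00100100101
Gen 8 (rule 161): 10000000010

Answer: 10000000010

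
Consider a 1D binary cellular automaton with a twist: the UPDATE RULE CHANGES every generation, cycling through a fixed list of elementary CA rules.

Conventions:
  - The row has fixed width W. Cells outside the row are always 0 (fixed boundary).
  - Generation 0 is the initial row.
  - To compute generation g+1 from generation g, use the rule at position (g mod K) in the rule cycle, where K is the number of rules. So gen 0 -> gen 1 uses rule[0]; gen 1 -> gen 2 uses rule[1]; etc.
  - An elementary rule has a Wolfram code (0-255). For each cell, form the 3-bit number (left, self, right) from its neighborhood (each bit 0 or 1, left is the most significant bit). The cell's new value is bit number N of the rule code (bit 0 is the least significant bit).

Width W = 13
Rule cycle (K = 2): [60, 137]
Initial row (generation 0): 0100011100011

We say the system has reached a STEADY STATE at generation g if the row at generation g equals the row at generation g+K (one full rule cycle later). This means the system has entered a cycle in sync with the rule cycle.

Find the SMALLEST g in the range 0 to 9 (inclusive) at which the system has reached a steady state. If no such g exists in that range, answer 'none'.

Gen 0: 0100011100011
Gen 1 (rule 60): 0110010010010
Gen 2 (rule 137): 0100000000000
Gen 3 (rule 60): 0110000000000
Gen 4 (rule 137): 0100111111111
Gen 5 (rule 60): 0110100000000
Gen 6 (rule 137): 0100001111111
Gen 7 (rule 60): 0110001000000
Gen 8 (rule 137): 0100100011111
Gen 9 (rule 60): 0110110010000
Gen 10 (rule 137): 0100100000111
Gen 11 (rule 60): 0110110000100

Answer: none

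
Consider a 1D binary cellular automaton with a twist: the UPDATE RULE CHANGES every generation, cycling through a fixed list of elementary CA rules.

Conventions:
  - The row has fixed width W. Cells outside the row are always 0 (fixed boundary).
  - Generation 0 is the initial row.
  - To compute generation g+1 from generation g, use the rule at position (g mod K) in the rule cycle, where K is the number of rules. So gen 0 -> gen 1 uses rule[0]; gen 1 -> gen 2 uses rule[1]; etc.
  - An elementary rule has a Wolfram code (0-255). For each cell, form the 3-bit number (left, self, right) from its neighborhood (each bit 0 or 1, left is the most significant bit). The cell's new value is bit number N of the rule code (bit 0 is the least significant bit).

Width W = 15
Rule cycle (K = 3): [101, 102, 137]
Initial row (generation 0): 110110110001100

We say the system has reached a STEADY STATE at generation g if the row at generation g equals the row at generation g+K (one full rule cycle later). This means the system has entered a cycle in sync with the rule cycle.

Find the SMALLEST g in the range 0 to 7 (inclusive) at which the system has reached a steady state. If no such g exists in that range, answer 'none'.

Answer: none

Derivation:
Gen 0: 110110110001100
Gen 1 (rule 101): 011011010100101
Gen 2 (rule 102): 101101111101111
Gen 3 (rule 137): 001001111001110
Gen 4 (rule 101): 101000001000010
Gen 5 (rule 102): 111000011000110
Gen 6 (rule 137): 110011010010100
Gen 7 (rule 101): 010001110011101
Gen 8 (rule 102): 110010010100111
Gen 9 (rule 137): 100000000000110
Gen 10 (rule 101): 101111111110010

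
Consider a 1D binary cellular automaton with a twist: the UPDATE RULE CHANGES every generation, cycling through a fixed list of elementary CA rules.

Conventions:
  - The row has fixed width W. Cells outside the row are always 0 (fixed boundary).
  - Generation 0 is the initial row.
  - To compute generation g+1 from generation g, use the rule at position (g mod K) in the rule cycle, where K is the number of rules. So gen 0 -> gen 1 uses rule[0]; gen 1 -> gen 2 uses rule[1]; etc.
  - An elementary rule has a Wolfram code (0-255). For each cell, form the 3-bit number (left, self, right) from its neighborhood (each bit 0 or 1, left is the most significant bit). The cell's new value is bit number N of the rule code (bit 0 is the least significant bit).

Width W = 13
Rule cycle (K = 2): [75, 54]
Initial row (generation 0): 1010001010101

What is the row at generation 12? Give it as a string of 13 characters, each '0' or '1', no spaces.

Answer: 0000011001111

Derivation:
Gen 0: 1010001010101
Gen 1 (rule 75): 0000110000000
Gen 2 (rule 54): 0001001000000
Gen 3 (rule 75): 1110010011111
Gen 4 (rule 54): 0001111100000
Gen 5 (rule 75): 1111000101111
Gen 6 (rule 54): 0000101110000
Gen 7 (rule 75): 1111001010111
Gen 8 (rule 54): 0000111111000
Gen 9 (rule 75): 1111100001011
Gen 10 (rule 54): 0000010011100
Gen 11 (rule 75): 1111100110101
Gen 12 (rule 54): 0000011001111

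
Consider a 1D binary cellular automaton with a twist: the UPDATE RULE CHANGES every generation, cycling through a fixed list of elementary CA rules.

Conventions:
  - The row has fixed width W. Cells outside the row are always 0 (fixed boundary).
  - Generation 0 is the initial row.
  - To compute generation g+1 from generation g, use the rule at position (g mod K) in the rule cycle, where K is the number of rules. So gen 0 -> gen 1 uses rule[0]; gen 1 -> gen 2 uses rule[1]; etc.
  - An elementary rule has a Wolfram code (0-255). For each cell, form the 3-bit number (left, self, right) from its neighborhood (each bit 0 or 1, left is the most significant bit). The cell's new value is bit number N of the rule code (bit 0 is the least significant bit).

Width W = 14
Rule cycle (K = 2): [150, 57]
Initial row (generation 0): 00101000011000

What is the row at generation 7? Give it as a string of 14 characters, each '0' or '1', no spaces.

Answer: 11111010001100

Derivation:
Gen 0: 00101000011000
Gen 1 (rule 150): 01101100100100
Gen 2 (rule 57): 01011010010011
Gen 3 (rule 150): 11000011111100
Gen 4 (rule 57): 10111010000011
Gen 5 (rule 150): 10010011000100
Gen 6 (rule 57): 01001010110011
Gen 7 (rule 150): 11111010001100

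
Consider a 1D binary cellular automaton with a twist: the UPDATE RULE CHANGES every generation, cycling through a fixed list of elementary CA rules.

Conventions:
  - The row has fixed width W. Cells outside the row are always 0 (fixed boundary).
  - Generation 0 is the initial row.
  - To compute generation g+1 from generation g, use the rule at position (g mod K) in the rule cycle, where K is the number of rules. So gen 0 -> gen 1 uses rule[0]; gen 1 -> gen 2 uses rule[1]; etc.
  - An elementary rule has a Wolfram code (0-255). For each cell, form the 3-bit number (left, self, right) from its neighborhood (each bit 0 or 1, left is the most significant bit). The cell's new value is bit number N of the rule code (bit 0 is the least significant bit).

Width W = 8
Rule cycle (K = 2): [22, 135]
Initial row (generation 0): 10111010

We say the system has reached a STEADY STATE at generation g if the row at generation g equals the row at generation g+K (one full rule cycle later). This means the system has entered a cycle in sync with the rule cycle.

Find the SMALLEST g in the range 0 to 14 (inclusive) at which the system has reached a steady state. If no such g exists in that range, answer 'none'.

Gen 0: 10111010
Gen 1 (rule 22): 10000011
Gen 2 (rule 135): 10111100
Gen 3 (rule 22): 10000010
Gen 4 (rule 135): 10111110
Gen 5 (rule 22): 10000001
Gen 6 (rule 135): 10111111
Gen 7 (rule 22): 10000000
Gen 8 (rule 135): 10111111
Gen 9 (rule 22): 10000000
Gen 10 (rule 135): 10111111
Gen 11 (rule 22): 10000000
Gen 12 (rule 135): 10111111
Gen 13 (rule 22): 10000000
Gen 14 (rule 135): 10111111
Gen 15 (rule 22): 10000000
Gen 16 (rule 135): 10111111

Answer: 6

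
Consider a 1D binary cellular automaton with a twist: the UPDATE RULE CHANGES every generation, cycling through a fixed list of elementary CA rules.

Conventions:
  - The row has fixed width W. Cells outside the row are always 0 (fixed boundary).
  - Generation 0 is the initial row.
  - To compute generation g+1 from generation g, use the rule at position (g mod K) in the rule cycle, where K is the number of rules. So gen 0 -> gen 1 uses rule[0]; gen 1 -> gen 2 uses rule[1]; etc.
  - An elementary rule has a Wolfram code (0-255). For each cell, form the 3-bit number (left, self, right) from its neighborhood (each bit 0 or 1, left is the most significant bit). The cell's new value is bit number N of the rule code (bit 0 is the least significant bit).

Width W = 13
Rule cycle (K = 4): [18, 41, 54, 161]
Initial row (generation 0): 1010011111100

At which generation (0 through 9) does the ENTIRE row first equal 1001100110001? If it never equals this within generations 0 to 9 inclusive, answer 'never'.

Answer: 4

Derivation:
Gen 0: 1010011111100
Gen 1 (rule 18): 0001100000010
Gen 2 (rule 41): 1101001111000
Gen 3 (rule 54): 0011110000100
Gen 4 (rule 161): 1001100110001
Gen 5 (rule 18): 0110011001010
Gen 6 (rule 41): 0100010000100
Gen 7 (rule 54): 1110111001110
Gen 8 (rule 161): 0101010000100
Gen 9 (rule 18): 1000001001010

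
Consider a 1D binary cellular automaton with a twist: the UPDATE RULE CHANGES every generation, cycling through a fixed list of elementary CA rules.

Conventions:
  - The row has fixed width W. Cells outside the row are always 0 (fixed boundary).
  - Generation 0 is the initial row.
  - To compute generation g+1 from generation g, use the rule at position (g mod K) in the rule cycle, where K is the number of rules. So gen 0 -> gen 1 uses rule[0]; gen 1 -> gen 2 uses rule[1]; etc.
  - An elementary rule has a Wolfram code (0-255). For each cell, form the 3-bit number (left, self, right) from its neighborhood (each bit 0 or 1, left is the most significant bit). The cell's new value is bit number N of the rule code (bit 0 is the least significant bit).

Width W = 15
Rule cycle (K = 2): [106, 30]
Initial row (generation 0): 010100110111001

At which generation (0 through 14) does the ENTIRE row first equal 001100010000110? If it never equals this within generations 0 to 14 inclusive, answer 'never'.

Gen 0: 010100110111001
Gen 1 (rule 106): 101001111101010
Gen 2 (rule 30): 101111000001011
Gen 3 (rule 106): 011001000010111
Gen 4 (rule 30): 110111100110100
Gen 5 (rule 106): 111100101111000
Gen 6 (rule 30): 100011101000100
Gen 7 (rule 106): 000110110001000
Gen 8 (rule 30): 001100101011100
Gen 9 (rule 106): 011101010110100
Gen 10 (rule 30): 110001010100110
Gen 11 (rule 106): 110010101001110
Gen 12 (rule 30): 101110101111001
Gen 13 (rule 106): 011011011001010
Gen 14 (rule 30): 110010010111011

Answer: never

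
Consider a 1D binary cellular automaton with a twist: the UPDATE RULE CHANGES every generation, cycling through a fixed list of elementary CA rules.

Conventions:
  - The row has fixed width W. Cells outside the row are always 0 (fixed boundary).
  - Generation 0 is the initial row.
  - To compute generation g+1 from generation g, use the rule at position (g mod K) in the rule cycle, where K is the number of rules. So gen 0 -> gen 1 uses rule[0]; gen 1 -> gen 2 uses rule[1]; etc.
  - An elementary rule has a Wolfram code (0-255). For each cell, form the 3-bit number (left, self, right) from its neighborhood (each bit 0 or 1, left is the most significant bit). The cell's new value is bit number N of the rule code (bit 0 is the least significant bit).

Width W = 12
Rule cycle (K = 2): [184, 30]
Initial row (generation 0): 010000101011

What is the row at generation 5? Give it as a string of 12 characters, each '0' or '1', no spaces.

Answer: 101001010110

Derivation:
Gen 0: 010000101011
Gen 1 (rule 184): 001000010110
Gen 2 (rule 30): 011100110101
Gen 3 (rule 184): 011010101010
Gen 4 (rule 30): 110010101011
Gen 5 (rule 184): 101001010110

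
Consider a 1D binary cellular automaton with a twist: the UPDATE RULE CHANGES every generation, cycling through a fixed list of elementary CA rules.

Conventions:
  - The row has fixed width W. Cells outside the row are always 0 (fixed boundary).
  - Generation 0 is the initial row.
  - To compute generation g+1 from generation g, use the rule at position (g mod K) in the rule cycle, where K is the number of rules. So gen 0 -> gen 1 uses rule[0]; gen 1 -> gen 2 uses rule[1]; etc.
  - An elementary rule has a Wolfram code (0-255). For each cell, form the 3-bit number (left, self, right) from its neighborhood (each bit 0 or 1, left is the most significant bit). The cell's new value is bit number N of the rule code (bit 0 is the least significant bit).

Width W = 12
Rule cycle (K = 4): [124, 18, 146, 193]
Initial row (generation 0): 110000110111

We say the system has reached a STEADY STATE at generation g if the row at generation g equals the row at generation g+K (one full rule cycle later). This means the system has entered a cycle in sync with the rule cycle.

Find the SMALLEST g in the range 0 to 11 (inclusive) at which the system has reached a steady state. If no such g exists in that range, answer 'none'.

Answer: none

Derivation:
Gen 0: 110000110111
Gen 1 (rule 124): 111000111101
Gen 2 (rule 18): 000101000000
Gen 3 (rule 146): 001000100000
Gen 4 (rule 193): 100010001111
Gen 5 (rule 124): 110011001001
Gen 6 (rule 18): 001100110110
Gen 7 (rule 146): 010011000001
Gen 8 (rule 193): 000001011100
Gen 9 (rule 124): 000001110110
Gen 10 (rule 18): 000010000001
Gen 11 (rule 146): 000101000010
Gen 12 (rule 193): 110000011000
Gen 13 (rule 124): 111000011100
Gen 14 (rule 18): 000100100010
Gen 15 (rule 146): 001011010101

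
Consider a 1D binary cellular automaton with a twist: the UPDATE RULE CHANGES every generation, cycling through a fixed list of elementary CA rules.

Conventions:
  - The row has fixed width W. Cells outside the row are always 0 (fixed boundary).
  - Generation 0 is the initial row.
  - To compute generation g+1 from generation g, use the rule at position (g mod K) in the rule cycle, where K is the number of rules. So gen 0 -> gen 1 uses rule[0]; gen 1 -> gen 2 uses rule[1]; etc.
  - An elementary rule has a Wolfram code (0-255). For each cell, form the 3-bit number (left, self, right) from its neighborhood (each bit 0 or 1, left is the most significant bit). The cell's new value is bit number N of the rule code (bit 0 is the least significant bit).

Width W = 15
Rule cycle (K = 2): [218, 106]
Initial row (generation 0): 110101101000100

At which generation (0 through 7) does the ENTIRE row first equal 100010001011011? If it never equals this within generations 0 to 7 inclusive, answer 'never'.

Gen 0: 110101101000100
Gen 1 (rule 218): 110001100101010
Gen 2 (rule 106): 110011101010100
Gen 3 (rule 218): 111111100000010
Gen 4 (rule 106): 100000100000100
Gen 5 (rule 218): 010001010001010
Gen 6 (rule 106): 100010100010100
Gen 7 (rule 218): 010100010100010

Answer: never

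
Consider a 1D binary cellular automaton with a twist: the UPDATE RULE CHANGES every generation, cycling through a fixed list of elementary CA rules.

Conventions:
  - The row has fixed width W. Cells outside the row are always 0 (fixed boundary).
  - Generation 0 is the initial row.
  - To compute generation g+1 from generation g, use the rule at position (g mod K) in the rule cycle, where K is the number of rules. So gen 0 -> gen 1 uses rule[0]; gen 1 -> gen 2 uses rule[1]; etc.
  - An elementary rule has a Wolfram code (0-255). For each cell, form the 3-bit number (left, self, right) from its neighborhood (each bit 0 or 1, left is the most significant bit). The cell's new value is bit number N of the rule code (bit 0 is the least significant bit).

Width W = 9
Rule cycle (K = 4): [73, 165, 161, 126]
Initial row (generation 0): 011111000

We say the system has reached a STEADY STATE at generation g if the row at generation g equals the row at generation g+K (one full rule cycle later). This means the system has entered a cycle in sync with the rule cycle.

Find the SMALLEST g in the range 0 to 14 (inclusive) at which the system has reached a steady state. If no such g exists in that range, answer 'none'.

Answer: 1

Derivation:
Gen 0: 011111000
Gen 1 (rule 73): 010001011
Gen 2 (rule 165): 010101100
Gen 3 (rule 161): 001010001
Gen 4 (rule 126): 011111011
Gen 5 (rule 73): 010001011
Gen 6 (rule 165): 010101100
Gen 7 (rule 161): 001010001
Gen 8 (rule 126): 011111011
Gen 9 (rule 73): 010001011
Gen 10 (rule 165): 010101100
Gen 11 (rule 161): 001010001
Gen 12 (rule 126): 011111011
Gen 13 (rule 73): 010001011
Gen 14 (rule 165): 010101100
Gen 15 (rule 161): 001010001
Gen 16 (rule 126): 011111011
Gen 17 (rule 73): 010001011
Gen 18 (rule 165): 010101100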